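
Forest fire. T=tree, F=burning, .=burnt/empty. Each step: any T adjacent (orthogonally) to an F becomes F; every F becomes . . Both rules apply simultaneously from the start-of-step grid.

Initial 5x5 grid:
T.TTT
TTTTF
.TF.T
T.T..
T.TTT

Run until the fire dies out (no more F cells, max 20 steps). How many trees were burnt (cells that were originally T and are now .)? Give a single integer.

Step 1: +6 fires, +2 burnt (F count now 6)
Step 2: +4 fires, +6 burnt (F count now 4)
Step 3: +2 fires, +4 burnt (F count now 2)
Step 4: +2 fires, +2 burnt (F count now 2)
Step 5: +0 fires, +2 burnt (F count now 0)
Fire out after step 5
Initially T: 16, now '.': 23
Total burnt (originally-T cells now '.'): 14

Answer: 14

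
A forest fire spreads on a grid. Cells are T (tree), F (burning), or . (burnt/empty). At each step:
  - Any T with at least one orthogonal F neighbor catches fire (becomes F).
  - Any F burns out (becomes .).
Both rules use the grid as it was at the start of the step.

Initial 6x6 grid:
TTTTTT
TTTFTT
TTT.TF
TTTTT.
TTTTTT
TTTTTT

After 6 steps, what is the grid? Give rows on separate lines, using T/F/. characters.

Step 1: 5 trees catch fire, 2 burn out
  TTTFTT
  TTF.FF
  TTT.F.
  TTTTT.
  TTTTTT
  TTTTTT
Step 2: 6 trees catch fire, 5 burn out
  TTF.FF
  TF....
  TTF...
  TTTTF.
  TTTTTT
  TTTTTT
Step 3: 6 trees catch fire, 6 burn out
  TF....
  F.....
  TF....
  TTFF..
  TTTTFT
  TTTTTT
Step 4: 7 trees catch fire, 6 burn out
  F.....
  ......
  F.....
  TF....
  TTFF.F
  TTTTFT
Step 5: 5 trees catch fire, 7 burn out
  ......
  ......
  ......
  F.....
  TF....
  TTFF.F
Step 6: 2 trees catch fire, 5 burn out
  ......
  ......
  ......
  ......
  F.....
  TF....

......
......
......
......
F.....
TF....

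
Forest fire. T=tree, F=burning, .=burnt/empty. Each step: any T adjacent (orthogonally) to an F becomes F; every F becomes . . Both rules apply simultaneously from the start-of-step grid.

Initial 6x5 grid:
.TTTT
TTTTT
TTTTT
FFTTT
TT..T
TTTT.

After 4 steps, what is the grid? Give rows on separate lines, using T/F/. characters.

Step 1: 5 trees catch fire, 2 burn out
  .TTTT
  TTTTT
  FFTTT
  ..FTT
  FF..T
  TTTT.
Step 2: 6 trees catch fire, 5 burn out
  .TTTT
  FFTTT
  ..FTT
  ...FT
  ....T
  FFTT.
Step 3: 5 trees catch fire, 6 burn out
  .FTTT
  ..FTT
  ...FT
  ....F
  ....T
  ..FT.
Step 4: 5 trees catch fire, 5 burn out
  ..FTT
  ...FT
  ....F
  .....
  ....F
  ...F.

..FTT
...FT
....F
.....
....F
...F.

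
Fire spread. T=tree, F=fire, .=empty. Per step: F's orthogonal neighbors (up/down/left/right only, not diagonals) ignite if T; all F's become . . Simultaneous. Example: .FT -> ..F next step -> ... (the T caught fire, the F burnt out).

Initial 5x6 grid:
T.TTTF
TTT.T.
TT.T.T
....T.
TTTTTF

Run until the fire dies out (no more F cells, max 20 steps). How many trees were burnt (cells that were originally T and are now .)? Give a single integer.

Answer: 16

Derivation:
Step 1: +2 fires, +2 burnt (F count now 2)
Step 2: +4 fires, +2 burnt (F count now 4)
Step 3: +2 fires, +4 burnt (F count now 2)
Step 4: +2 fires, +2 burnt (F count now 2)
Step 5: +2 fires, +2 burnt (F count now 2)
Step 6: +2 fires, +2 burnt (F count now 2)
Step 7: +2 fires, +2 burnt (F count now 2)
Step 8: +0 fires, +2 burnt (F count now 0)
Fire out after step 8
Initially T: 18, now '.': 28
Total burnt (originally-T cells now '.'): 16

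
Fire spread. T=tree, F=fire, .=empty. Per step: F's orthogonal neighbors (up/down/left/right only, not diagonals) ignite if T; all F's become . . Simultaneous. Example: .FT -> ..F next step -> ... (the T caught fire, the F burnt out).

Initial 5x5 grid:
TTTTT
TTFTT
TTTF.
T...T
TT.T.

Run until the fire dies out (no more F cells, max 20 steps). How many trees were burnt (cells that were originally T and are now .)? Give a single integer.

Answer: 15

Derivation:
Step 1: +4 fires, +2 burnt (F count now 4)
Step 2: +5 fires, +4 burnt (F count now 5)
Step 3: +3 fires, +5 burnt (F count now 3)
Step 4: +1 fires, +3 burnt (F count now 1)
Step 5: +1 fires, +1 burnt (F count now 1)
Step 6: +1 fires, +1 burnt (F count now 1)
Step 7: +0 fires, +1 burnt (F count now 0)
Fire out after step 7
Initially T: 17, now '.': 23
Total burnt (originally-T cells now '.'): 15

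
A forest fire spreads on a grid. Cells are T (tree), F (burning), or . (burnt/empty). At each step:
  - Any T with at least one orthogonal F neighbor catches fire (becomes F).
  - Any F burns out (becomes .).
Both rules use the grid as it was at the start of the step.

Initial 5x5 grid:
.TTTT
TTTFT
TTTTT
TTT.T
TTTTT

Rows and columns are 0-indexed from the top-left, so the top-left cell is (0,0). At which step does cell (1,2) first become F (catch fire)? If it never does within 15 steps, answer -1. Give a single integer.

Step 1: cell (1,2)='F' (+4 fires, +1 burnt)
  -> target ignites at step 1
Step 2: cell (1,2)='.' (+5 fires, +4 burnt)
Step 3: cell (1,2)='.' (+5 fires, +5 burnt)
Step 4: cell (1,2)='.' (+4 fires, +5 burnt)
Step 5: cell (1,2)='.' (+3 fires, +4 burnt)
Step 6: cell (1,2)='.' (+1 fires, +3 burnt)
Step 7: cell (1,2)='.' (+0 fires, +1 burnt)
  fire out at step 7

1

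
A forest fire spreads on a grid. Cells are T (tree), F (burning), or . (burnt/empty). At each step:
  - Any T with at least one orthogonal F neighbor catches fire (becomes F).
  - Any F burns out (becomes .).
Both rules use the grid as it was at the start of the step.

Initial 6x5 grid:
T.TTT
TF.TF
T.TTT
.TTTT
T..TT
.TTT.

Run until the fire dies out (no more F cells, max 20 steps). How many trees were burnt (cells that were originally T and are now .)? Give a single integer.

Answer: 19

Derivation:
Step 1: +4 fires, +2 burnt (F count now 4)
Step 2: +5 fires, +4 burnt (F count now 5)
Step 3: +4 fires, +5 burnt (F count now 4)
Step 4: +2 fires, +4 burnt (F count now 2)
Step 5: +2 fires, +2 burnt (F count now 2)
Step 6: +1 fires, +2 burnt (F count now 1)
Step 7: +1 fires, +1 burnt (F count now 1)
Step 8: +0 fires, +1 burnt (F count now 0)
Fire out after step 8
Initially T: 20, now '.': 29
Total burnt (originally-T cells now '.'): 19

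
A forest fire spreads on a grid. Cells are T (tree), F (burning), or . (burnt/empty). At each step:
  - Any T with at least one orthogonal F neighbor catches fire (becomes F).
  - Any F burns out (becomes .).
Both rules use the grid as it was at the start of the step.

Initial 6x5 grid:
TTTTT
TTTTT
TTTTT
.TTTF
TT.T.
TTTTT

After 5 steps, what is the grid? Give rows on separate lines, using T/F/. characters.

Step 1: 2 trees catch fire, 1 burn out
  TTTTT
  TTTTT
  TTTTF
  .TTF.
  TT.T.
  TTTTT
Step 2: 4 trees catch fire, 2 burn out
  TTTTT
  TTTTF
  TTTF.
  .TF..
  TT.F.
  TTTTT
Step 3: 5 trees catch fire, 4 burn out
  TTTTF
  TTTF.
  TTF..
  .F...
  TT...
  TTTFT
Step 4: 6 trees catch fire, 5 burn out
  TTTF.
  TTF..
  TF...
  .....
  TF...
  TTF.F
Step 5: 5 trees catch fire, 6 burn out
  TTF..
  TF...
  F....
  .....
  F....
  TF...

TTF..
TF...
F....
.....
F....
TF...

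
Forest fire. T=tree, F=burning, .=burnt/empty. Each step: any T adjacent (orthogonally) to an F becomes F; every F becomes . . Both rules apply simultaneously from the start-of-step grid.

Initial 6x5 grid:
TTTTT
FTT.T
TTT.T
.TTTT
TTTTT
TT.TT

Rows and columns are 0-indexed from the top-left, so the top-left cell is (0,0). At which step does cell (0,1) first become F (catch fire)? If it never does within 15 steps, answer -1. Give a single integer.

Step 1: cell (0,1)='T' (+3 fires, +1 burnt)
Step 2: cell (0,1)='F' (+3 fires, +3 burnt)
  -> target ignites at step 2
Step 3: cell (0,1)='.' (+3 fires, +3 burnt)
Step 4: cell (0,1)='.' (+3 fires, +3 burnt)
Step 5: cell (0,1)='.' (+5 fires, +3 burnt)
Step 6: cell (0,1)='.' (+4 fires, +5 burnt)
Step 7: cell (0,1)='.' (+3 fires, +4 burnt)
Step 8: cell (0,1)='.' (+1 fires, +3 burnt)
Step 9: cell (0,1)='.' (+0 fires, +1 burnt)
  fire out at step 9

2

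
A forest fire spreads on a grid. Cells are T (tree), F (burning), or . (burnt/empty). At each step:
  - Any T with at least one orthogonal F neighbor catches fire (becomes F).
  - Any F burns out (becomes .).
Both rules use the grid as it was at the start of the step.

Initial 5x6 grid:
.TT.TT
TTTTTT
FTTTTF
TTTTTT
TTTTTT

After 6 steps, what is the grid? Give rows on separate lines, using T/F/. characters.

Step 1: 6 trees catch fire, 2 burn out
  .TT.TT
  FTTTTF
  .FTTF.
  FTTTTF
  TTTTTT
Step 2: 9 trees catch fire, 6 burn out
  .TT.TF
  .FTTF.
  ..FF..
  .FTTF.
  FTTTTF
Step 3: 8 trees catch fire, 9 burn out
  .FT.F.
  ..FF..
  ......
  ..FF..
  .FTTF.
Step 4: 3 trees catch fire, 8 burn out
  ..F...
  ......
  ......
  ......
  ..FF..
Step 5: 0 trees catch fire, 3 burn out
  ......
  ......
  ......
  ......
  ......
Step 6: 0 trees catch fire, 0 burn out
  ......
  ......
  ......
  ......
  ......

......
......
......
......
......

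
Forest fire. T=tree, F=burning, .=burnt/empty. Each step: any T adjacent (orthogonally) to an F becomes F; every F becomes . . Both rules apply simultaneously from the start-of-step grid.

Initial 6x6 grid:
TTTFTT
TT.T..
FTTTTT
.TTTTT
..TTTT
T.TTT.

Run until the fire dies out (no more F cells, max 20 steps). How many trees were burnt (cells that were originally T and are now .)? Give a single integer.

Answer: 25

Derivation:
Step 1: +5 fires, +2 burnt (F count now 5)
Step 2: +7 fires, +5 burnt (F count now 7)
Step 3: +3 fires, +7 burnt (F count now 3)
Step 4: +4 fires, +3 burnt (F count now 4)
Step 5: +4 fires, +4 burnt (F count now 4)
Step 6: +2 fires, +4 burnt (F count now 2)
Step 7: +0 fires, +2 burnt (F count now 0)
Fire out after step 7
Initially T: 26, now '.': 35
Total burnt (originally-T cells now '.'): 25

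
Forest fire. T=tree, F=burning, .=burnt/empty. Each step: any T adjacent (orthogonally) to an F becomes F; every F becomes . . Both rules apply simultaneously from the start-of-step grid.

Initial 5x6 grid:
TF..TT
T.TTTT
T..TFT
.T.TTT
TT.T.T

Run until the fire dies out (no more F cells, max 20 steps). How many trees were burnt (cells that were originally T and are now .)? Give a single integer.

Answer: 16

Derivation:
Step 1: +5 fires, +2 burnt (F count now 5)
Step 2: +6 fires, +5 burnt (F count now 6)
Step 3: +5 fires, +6 burnt (F count now 5)
Step 4: +0 fires, +5 burnt (F count now 0)
Fire out after step 4
Initially T: 19, now '.': 27
Total burnt (originally-T cells now '.'): 16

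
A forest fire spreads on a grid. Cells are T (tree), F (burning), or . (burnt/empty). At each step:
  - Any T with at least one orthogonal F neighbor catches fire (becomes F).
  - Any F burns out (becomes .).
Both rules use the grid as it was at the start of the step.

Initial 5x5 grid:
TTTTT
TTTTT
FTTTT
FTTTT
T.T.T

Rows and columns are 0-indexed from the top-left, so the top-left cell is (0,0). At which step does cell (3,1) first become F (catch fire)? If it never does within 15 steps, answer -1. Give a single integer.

Step 1: cell (3,1)='F' (+4 fires, +2 burnt)
  -> target ignites at step 1
Step 2: cell (3,1)='.' (+4 fires, +4 burnt)
Step 3: cell (3,1)='.' (+5 fires, +4 burnt)
Step 4: cell (3,1)='.' (+4 fires, +5 burnt)
Step 5: cell (3,1)='.' (+3 fires, +4 burnt)
Step 6: cell (3,1)='.' (+1 fires, +3 burnt)
Step 7: cell (3,1)='.' (+0 fires, +1 burnt)
  fire out at step 7

1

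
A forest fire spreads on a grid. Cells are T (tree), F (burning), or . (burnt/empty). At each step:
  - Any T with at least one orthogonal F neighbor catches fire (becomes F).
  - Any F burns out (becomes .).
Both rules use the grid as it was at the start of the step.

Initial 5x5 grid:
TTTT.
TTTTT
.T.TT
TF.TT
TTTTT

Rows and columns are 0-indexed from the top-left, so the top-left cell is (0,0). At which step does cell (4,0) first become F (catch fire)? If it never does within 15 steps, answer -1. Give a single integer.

Step 1: cell (4,0)='T' (+3 fires, +1 burnt)
Step 2: cell (4,0)='F' (+3 fires, +3 burnt)
  -> target ignites at step 2
Step 3: cell (4,0)='.' (+4 fires, +3 burnt)
Step 4: cell (4,0)='.' (+5 fires, +4 burnt)
Step 5: cell (4,0)='.' (+4 fires, +5 burnt)
Step 6: cell (4,0)='.' (+1 fires, +4 burnt)
Step 7: cell (4,0)='.' (+0 fires, +1 burnt)
  fire out at step 7

2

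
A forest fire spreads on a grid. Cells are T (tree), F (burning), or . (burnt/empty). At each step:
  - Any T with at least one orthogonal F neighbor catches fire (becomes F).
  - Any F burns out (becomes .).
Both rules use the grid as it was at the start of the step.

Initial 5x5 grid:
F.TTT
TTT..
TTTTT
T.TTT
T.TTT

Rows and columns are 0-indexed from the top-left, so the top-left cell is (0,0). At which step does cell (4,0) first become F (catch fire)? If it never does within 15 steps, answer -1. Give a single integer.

Step 1: cell (4,0)='T' (+1 fires, +1 burnt)
Step 2: cell (4,0)='T' (+2 fires, +1 burnt)
Step 3: cell (4,0)='T' (+3 fires, +2 burnt)
Step 4: cell (4,0)='F' (+3 fires, +3 burnt)
  -> target ignites at step 4
Step 5: cell (4,0)='.' (+3 fires, +3 burnt)
Step 6: cell (4,0)='.' (+4 fires, +3 burnt)
Step 7: cell (4,0)='.' (+2 fires, +4 burnt)
Step 8: cell (4,0)='.' (+1 fires, +2 burnt)
Step 9: cell (4,0)='.' (+0 fires, +1 burnt)
  fire out at step 9

4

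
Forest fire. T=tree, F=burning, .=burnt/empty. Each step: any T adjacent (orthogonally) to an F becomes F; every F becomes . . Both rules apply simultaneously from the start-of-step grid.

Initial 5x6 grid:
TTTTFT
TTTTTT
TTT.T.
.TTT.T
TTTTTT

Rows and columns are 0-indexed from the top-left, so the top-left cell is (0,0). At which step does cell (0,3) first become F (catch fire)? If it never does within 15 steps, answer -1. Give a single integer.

Step 1: cell (0,3)='F' (+3 fires, +1 burnt)
  -> target ignites at step 1
Step 2: cell (0,3)='.' (+4 fires, +3 burnt)
Step 3: cell (0,3)='.' (+2 fires, +4 burnt)
Step 4: cell (0,3)='.' (+3 fires, +2 burnt)
Step 5: cell (0,3)='.' (+3 fires, +3 burnt)
Step 6: cell (0,3)='.' (+4 fires, +3 burnt)
Step 7: cell (0,3)='.' (+2 fires, +4 burnt)
Step 8: cell (0,3)='.' (+2 fires, +2 burnt)
Step 9: cell (0,3)='.' (+1 fires, +2 burnt)
Step 10: cell (0,3)='.' (+1 fires, +1 burnt)
Step 11: cell (0,3)='.' (+0 fires, +1 burnt)
  fire out at step 11

1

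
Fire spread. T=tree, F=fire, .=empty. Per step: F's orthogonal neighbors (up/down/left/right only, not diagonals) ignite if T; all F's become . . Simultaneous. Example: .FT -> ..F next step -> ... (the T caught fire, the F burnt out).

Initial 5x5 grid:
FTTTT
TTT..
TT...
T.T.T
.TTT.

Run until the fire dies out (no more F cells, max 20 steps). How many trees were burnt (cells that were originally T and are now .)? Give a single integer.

Answer: 10

Derivation:
Step 1: +2 fires, +1 burnt (F count now 2)
Step 2: +3 fires, +2 burnt (F count now 3)
Step 3: +4 fires, +3 burnt (F count now 4)
Step 4: +1 fires, +4 burnt (F count now 1)
Step 5: +0 fires, +1 burnt (F count now 0)
Fire out after step 5
Initially T: 15, now '.': 20
Total burnt (originally-T cells now '.'): 10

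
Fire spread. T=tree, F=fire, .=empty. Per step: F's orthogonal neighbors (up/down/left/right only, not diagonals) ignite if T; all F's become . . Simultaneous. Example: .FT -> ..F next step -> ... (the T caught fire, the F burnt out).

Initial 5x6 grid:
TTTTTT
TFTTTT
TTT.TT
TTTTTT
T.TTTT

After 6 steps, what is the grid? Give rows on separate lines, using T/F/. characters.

Step 1: 4 trees catch fire, 1 burn out
  TFTTTT
  F.FTTT
  TFT.TT
  TTTTTT
  T.TTTT
Step 2: 6 trees catch fire, 4 burn out
  F.FTTT
  ...FTT
  F.F.TT
  TFTTTT
  T.TTTT
Step 3: 4 trees catch fire, 6 burn out
  ...FTT
  ....FT
  ....TT
  F.FTTT
  T.TTTT
Step 4: 6 trees catch fire, 4 burn out
  ....FT
  .....F
  ....FT
  ...FTT
  F.FTTT
Step 5: 4 trees catch fire, 6 burn out
  .....F
  ......
  .....F
  ....FT
  ...FTT
Step 6: 2 trees catch fire, 4 burn out
  ......
  ......
  ......
  .....F
  ....FT

......
......
......
.....F
....FT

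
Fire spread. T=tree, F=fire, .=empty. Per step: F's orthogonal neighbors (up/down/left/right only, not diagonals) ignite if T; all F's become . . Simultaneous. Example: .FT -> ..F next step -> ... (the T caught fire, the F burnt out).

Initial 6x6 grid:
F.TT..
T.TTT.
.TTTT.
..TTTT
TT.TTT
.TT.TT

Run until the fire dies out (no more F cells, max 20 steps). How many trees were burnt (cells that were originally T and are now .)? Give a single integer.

Step 1: +1 fires, +1 burnt (F count now 1)
Step 2: +0 fires, +1 burnt (F count now 0)
Fire out after step 2
Initially T: 23, now '.': 14
Total burnt (originally-T cells now '.'): 1

Answer: 1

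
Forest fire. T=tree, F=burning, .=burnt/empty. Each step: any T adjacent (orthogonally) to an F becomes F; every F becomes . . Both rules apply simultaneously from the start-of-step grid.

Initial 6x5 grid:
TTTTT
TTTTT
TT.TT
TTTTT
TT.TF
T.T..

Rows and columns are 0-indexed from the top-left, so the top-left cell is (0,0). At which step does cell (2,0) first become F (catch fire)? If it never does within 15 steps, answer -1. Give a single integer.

Step 1: cell (2,0)='T' (+2 fires, +1 burnt)
Step 2: cell (2,0)='T' (+2 fires, +2 burnt)
Step 3: cell (2,0)='T' (+3 fires, +2 burnt)
Step 4: cell (2,0)='T' (+3 fires, +3 burnt)
Step 5: cell (2,0)='T' (+5 fires, +3 burnt)
Step 6: cell (2,0)='F' (+4 fires, +5 burnt)
  -> target ignites at step 6
Step 7: cell (2,0)='.' (+3 fires, +4 burnt)
Step 8: cell (2,0)='.' (+1 fires, +3 burnt)
Step 9: cell (2,0)='.' (+0 fires, +1 burnt)
  fire out at step 9

6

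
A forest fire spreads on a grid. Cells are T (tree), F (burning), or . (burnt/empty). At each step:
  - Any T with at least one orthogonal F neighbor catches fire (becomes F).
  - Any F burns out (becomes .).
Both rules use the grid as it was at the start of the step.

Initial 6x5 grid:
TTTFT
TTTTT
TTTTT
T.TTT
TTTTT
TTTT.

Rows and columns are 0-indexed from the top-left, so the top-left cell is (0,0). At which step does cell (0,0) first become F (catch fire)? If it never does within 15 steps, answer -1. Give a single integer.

Step 1: cell (0,0)='T' (+3 fires, +1 burnt)
Step 2: cell (0,0)='T' (+4 fires, +3 burnt)
Step 3: cell (0,0)='F' (+5 fires, +4 burnt)
  -> target ignites at step 3
Step 4: cell (0,0)='.' (+5 fires, +5 burnt)
Step 5: cell (0,0)='.' (+4 fires, +5 burnt)
Step 6: cell (0,0)='.' (+3 fires, +4 burnt)
Step 7: cell (0,0)='.' (+2 fires, +3 burnt)
Step 8: cell (0,0)='.' (+1 fires, +2 burnt)
Step 9: cell (0,0)='.' (+0 fires, +1 burnt)
  fire out at step 9

3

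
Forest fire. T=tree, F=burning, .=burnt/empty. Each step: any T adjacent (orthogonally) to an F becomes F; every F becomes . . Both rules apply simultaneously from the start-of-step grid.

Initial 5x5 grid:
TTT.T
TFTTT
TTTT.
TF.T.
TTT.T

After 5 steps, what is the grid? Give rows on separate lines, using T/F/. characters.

Step 1: 6 trees catch fire, 2 burn out
  TFT.T
  F.FTT
  TFTT.
  F..T.
  TFT.T
Step 2: 7 trees catch fire, 6 burn out
  F.F.T
  ...FT
  F.FT.
  ...T.
  F.F.T
Step 3: 2 trees catch fire, 7 burn out
  ....T
  ....F
  ...F.
  ...T.
  ....T
Step 4: 2 trees catch fire, 2 burn out
  ....F
  .....
  .....
  ...F.
  ....T
Step 5: 0 trees catch fire, 2 burn out
  .....
  .....
  .....
  .....
  ....T

.....
.....
.....
.....
....T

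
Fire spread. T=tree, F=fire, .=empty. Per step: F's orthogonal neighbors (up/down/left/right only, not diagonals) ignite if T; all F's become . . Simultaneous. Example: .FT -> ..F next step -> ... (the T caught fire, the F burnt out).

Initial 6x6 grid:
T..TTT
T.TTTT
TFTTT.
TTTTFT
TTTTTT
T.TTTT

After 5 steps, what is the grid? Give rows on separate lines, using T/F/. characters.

Step 1: 7 trees catch fire, 2 burn out
  T..TTT
  T.TTTT
  F.FTF.
  TFTF.F
  TTTTFT
  T.TTTT
Step 2: 10 trees catch fire, 7 burn out
  T..TTT
  F.FTFT
  ...F..
  F.F...
  TFTF.F
  T.TTFT
Step 3: 8 trees catch fire, 10 burn out
  F..TFT
  ...F.F
  ......
  ......
  F.F...
  T.TF.F
Step 4: 4 trees catch fire, 8 burn out
  ...F.F
  ......
  ......
  ......
  ......
  F.F...
Step 5: 0 trees catch fire, 4 burn out
  ......
  ......
  ......
  ......
  ......
  ......

......
......
......
......
......
......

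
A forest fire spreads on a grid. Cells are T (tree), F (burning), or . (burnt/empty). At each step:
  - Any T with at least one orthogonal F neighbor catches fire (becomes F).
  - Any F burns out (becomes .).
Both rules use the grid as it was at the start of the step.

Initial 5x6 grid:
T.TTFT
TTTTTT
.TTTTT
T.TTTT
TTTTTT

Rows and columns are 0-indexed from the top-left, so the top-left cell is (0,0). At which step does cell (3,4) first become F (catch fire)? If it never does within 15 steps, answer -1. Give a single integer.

Step 1: cell (3,4)='T' (+3 fires, +1 burnt)
Step 2: cell (3,4)='T' (+4 fires, +3 burnt)
Step 3: cell (3,4)='F' (+4 fires, +4 burnt)
  -> target ignites at step 3
Step 4: cell (3,4)='.' (+5 fires, +4 burnt)
Step 5: cell (3,4)='.' (+5 fires, +5 burnt)
Step 6: cell (3,4)='.' (+2 fires, +5 burnt)
Step 7: cell (3,4)='.' (+1 fires, +2 burnt)
Step 8: cell (3,4)='.' (+1 fires, +1 burnt)
Step 9: cell (3,4)='.' (+1 fires, +1 burnt)
Step 10: cell (3,4)='.' (+0 fires, +1 burnt)
  fire out at step 10

3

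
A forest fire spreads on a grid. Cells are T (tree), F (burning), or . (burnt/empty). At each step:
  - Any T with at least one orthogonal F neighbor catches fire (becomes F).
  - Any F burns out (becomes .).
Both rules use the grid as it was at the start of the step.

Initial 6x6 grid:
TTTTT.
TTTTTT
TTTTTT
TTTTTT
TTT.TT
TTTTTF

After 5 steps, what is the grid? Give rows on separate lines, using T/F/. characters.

Step 1: 2 trees catch fire, 1 burn out
  TTTTT.
  TTTTTT
  TTTTTT
  TTTTTT
  TTT.TF
  TTTTF.
Step 2: 3 trees catch fire, 2 burn out
  TTTTT.
  TTTTTT
  TTTTTT
  TTTTTF
  TTT.F.
  TTTF..
Step 3: 3 trees catch fire, 3 burn out
  TTTTT.
  TTTTTT
  TTTTTF
  TTTTF.
  TTT...
  TTF...
Step 4: 5 trees catch fire, 3 burn out
  TTTTT.
  TTTTTF
  TTTTF.
  TTTF..
  TTF...
  TF....
Step 5: 5 trees catch fire, 5 burn out
  TTTTT.
  TTTTF.
  TTTF..
  TTF...
  TF....
  F.....

TTTTT.
TTTTF.
TTTF..
TTF...
TF....
F.....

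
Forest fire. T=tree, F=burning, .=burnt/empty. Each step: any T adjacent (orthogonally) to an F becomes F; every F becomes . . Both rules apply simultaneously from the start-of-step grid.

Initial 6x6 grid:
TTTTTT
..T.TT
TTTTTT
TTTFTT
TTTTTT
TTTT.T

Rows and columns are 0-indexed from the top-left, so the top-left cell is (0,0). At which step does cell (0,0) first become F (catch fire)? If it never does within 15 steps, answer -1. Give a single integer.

Step 1: cell (0,0)='T' (+4 fires, +1 burnt)
Step 2: cell (0,0)='T' (+7 fires, +4 burnt)
Step 3: cell (0,0)='T' (+8 fires, +7 burnt)
Step 4: cell (0,0)='T' (+7 fires, +8 burnt)
Step 5: cell (0,0)='T' (+4 fires, +7 burnt)
Step 6: cell (0,0)='F' (+1 fires, +4 burnt)
  -> target ignites at step 6
Step 7: cell (0,0)='.' (+0 fires, +1 burnt)
  fire out at step 7

6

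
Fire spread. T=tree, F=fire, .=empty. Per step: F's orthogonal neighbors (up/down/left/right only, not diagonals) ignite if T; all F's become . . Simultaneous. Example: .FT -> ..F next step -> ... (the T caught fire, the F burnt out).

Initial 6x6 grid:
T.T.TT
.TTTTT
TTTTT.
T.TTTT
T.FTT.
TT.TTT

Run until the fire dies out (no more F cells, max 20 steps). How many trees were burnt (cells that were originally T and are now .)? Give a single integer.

Step 1: +2 fires, +1 burnt (F count now 2)
Step 2: +4 fires, +2 burnt (F count now 4)
Step 3: +5 fires, +4 burnt (F count now 5)
Step 4: +7 fires, +5 burnt (F count now 7)
Step 5: +2 fires, +7 burnt (F count now 2)
Step 6: +3 fires, +2 burnt (F count now 3)
Step 7: +2 fires, +3 burnt (F count now 2)
Step 8: +1 fires, +2 burnt (F count now 1)
Step 9: +0 fires, +1 burnt (F count now 0)
Fire out after step 9
Initially T: 27, now '.': 35
Total burnt (originally-T cells now '.'): 26

Answer: 26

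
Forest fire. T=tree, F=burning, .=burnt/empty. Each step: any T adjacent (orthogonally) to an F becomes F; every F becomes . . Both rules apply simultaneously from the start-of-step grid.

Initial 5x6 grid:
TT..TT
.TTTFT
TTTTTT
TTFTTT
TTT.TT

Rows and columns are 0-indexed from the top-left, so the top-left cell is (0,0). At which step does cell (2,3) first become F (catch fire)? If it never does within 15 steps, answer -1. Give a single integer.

Step 1: cell (2,3)='T' (+8 fires, +2 burnt)
Step 2: cell (2,3)='F' (+8 fires, +8 burnt)
  -> target ignites at step 2
Step 3: cell (2,3)='.' (+5 fires, +8 burnt)
Step 4: cell (2,3)='.' (+2 fires, +5 burnt)
Step 5: cell (2,3)='.' (+1 fires, +2 burnt)
Step 6: cell (2,3)='.' (+0 fires, +1 burnt)
  fire out at step 6

2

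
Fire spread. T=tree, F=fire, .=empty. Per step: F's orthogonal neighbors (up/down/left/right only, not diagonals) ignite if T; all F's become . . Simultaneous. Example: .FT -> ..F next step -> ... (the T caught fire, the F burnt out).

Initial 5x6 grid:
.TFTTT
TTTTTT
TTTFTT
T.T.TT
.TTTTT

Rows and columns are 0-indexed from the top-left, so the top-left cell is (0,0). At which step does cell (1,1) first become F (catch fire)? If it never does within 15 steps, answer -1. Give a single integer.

Step 1: cell (1,1)='T' (+6 fires, +2 burnt)
Step 2: cell (1,1)='F' (+7 fires, +6 burnt)
  -> target ignites at step 2
Step 3: cell (1,1)='.' (+7 fires, +7 burnt)
Step 4: cell (1,1)='.' (+4 fires, +7 burnt)
Step 5: cell (1,1)='.' (+0 fires, +4 burnt)
  fire out at step 5

2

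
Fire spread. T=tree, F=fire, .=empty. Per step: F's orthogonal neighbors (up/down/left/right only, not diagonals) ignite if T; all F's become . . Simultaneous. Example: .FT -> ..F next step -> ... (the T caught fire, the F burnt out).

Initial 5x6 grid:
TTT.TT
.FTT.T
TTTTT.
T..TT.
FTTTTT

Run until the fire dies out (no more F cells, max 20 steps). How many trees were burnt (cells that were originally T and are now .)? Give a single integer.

Answer: 18

Derivation:
Step 1: +5 fires, +2 burnt (F count now 5)
Step 2: +6 fires, +5 burnt (F count now 6)
Step 3: +2 fires, +6 burnt (F count now 2)
Step 4: +3 fires, +2 burnt (F count now 3)
Step 5: +2 fires, +3 burnt (F count now 2)
Step 6: +0 fires, +2 burnt (F count now 0)
Fire out after step 6
Initially T: 21, now '.': 27
Total burnt (originally-T cells now '.'): 18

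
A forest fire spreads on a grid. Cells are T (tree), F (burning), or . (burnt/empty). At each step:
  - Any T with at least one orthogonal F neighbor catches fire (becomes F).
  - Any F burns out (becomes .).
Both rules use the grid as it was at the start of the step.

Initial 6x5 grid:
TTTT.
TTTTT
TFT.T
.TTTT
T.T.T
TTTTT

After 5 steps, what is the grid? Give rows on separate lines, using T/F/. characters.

Step 1: 4 trees catch fire, 1 burn out
  TTTT.
  TFTTT
  F.F.T
  .FTTT
  T.T.T
  TTTTT
Step 2: 4 trees catch fire, 4 burn out
  TFTT.
  F.FTT
  ....T
  ..FTT
  T.T.T
  TTTTT
Step 3: 5 trees catch fire, 4 burn out
  F.FT.
  ...FT
  ....T
  ...FT
  T.F.T
  TTTTT
Step 4: 4 trees catch fire, 5 burn out
  ...F.
  ....F
  ....T
  ....F
  T...T
  TTFTT
Step 5: 4 trees catch fire, 4 burn out
  .....
  .....
  ....F
  .....
  T...F
  TF.FT

.....
.....
....F
.....
T...F
TF.FT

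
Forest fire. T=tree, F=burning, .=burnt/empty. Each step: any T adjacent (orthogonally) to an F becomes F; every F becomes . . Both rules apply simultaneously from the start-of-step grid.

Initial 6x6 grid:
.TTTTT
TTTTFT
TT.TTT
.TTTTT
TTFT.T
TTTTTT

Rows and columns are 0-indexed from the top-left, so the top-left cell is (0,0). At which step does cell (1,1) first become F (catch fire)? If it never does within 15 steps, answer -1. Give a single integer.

Step 1: cell (1,1)='T' (+8 fires, +2 burnt)
Step 2: cell (1,1)='T' (+11 fires, +8 burnt)
Step 3: cell (1,1)='F' (+6 fires, +11 burnt)
  -> target ignites at step 3
Step 4: cell (1,1)='.' (+5 fires, +6 burnt)
Step 5: cell (1,1)='.' (+0 fires, +5 burnt)
  fire out at step 5

3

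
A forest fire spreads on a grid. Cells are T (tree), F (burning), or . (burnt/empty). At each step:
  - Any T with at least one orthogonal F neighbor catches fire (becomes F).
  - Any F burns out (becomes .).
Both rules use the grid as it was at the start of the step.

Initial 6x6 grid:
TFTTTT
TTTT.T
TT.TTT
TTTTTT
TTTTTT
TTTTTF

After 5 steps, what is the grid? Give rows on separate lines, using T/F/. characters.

Step 1: 5 trees catch fire, 2 burn out
  F.FTTT
  TFTT.T
  TT.TTT
  TTTTTT
  TTTTTF
  TTTTF.
Step 2: 7 trees catch fire, 5 burn out
  ...FTT
  F.FT.T
  TF.TTT
  TTTTTF
  TTTTF.
  TTTF..
Step 3: 8 trees catch fire, 7 burn out
  ....FT
  ...F.T
  F..TTF
  TFTTF.
  TTTF..
  TTF...
Step 4: 10 trees catch fire, 8 burn out
  .....F
  .....F
  ...FF.
  F.FF..
  TFF...
  TF....
Step 5: 2 trees catch fire, 10 burn out
  ......
  ......
  ......
  ......
  F.....
  F.....

......
......
......
......
F.....
F.....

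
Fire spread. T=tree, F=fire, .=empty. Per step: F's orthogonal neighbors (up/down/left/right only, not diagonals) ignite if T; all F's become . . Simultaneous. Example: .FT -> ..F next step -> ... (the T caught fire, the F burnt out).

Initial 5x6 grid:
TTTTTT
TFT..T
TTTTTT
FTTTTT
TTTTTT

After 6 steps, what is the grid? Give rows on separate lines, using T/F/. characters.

Step 1: 7 trees catch fire, 2 burn out
  TFTTTT
  F.F..T
  FFTTTT
  .FTTTT
  FTTTTT
Step 2: 5 trees catch fire, 7 burn out
  F.FTTT
  .....T
  ..FTTT
  ..FTTT
  .FTTTT
Step 3: 4 trees catch fire, 5 burn out
  ...FTT
  .....T
  ...FTT
  ...FTT
  ..FTTT
Step 4: 4 trees catch fire, 4 burn out
  ....FT
  .....T
  ....FT
  ....FT
  ...FTT
Step 5: 4 trees catch fire, 4 burn out
  .....F
  .....T
  .....F
  .....F
  ....FT
Step 6: 2 trees catch fire, 4 burn out
  ......
  .....F
  ......
  ......
  .....F

......
.....F
......
......
.....F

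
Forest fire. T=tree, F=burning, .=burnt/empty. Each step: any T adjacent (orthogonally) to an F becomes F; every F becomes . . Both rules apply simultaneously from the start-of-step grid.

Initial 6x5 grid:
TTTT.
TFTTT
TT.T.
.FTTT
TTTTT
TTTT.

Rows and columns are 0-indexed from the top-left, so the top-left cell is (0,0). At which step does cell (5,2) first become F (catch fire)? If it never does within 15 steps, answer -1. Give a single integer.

Step 1: cell (5,2)='T' (+6 fires, +2 burnt)
Step 2: cell (5,2)='T' (+8 fires, +6 burnt)
Step 3: cell (5,2)='F' (+7 fires, +8 burnt)
  -> target ignites at step 3
Step 4: cell (5,2)='.' (+2 fires, +7 burnt)
Step 5: cell (5,2)='.' (+0 fires, +2 burnt)
  fire out at step 5

3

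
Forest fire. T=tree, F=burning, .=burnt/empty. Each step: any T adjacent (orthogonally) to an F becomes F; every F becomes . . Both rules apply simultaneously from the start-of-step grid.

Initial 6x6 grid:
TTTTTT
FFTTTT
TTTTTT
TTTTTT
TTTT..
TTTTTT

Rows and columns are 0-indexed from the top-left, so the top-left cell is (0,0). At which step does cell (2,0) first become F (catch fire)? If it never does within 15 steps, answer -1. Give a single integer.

Step 1: cell (2,0)='F' (+5 fires, +2 burnt)
  -> target ignites at step 1
Step 2: cell (2,0)='.' (+5 fires, +5 burnt)
Step 3: cell (2,0)='.' (+6 fires, +5 burnt)
Step 4: cell (2,0)='.' (+7 fires, +6 burnt)
Step 5: cell (2,0)='.' (+5 fires, +7 burnt)
Step 6: cell (2,0)='.' (+2 fires, +5 burnt)
Step 7: cell (2,0)='.' (+1 fires, +2 burnt)
Step 8: cell (2,0)='.' (+1 fires, +1 burnt)
Step 9: cell (2,0)='.' (+0 fires, +1 burnt)
  fire out at step 9

1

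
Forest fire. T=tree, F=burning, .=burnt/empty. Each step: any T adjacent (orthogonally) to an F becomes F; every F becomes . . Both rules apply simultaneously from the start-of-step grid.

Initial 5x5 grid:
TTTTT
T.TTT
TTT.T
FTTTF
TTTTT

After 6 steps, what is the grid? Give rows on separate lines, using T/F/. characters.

Step 1: 6 trees catch fire, 2 burn out
  TTTTT
  T.TTT
  FTT.F
  .FTF.
  FTTTF
Step 2: 6 trees catch fire, 6 burn out
  TTTTT
  F.TTF
  .FT..
  ..F..
  .FTF.
Step 3: 5 trees catch fire, 6 burn out
  FTTTF
  ..TF.
  ..F..
  .....
  ..F..
Step 4: 3 trees catch fire, 5 burn out
  .FTF.
  ..F..
  .....
  .....
  .....
Step 5: 1 trees catch fire, 3 burn out
  ..F..
  .....
  .....
  .....
  .....
Step 6: 0 trees catch fire, 1 burn out
  .....
  .....
  .....
  .....
  .....

.....
.....
.....
.....
.....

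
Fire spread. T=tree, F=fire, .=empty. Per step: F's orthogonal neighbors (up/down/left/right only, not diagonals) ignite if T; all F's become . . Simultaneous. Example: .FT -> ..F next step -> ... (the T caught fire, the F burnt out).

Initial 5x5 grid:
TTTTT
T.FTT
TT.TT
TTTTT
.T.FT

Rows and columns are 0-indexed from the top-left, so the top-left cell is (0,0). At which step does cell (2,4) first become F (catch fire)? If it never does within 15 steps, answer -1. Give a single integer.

Step 1: cell (2,4)='T' (+4 fires, +2 burnt)
Step 2: cell (2,4)='T' (+6 fires, +4 burnt)
Step 3: cell (2,4)='F' (+4 fires, +6 burnt)
  -> target ignites at step 3
Step 4: cell (2,4)='.' (+4 fires, +4 burnt)
Step 5: cell (2,4)='.' (+1 fires, +4 burnt)
Step 6: cell (2,4)='.' (+0 fires, +1 burnt)
  fire out at step 6

3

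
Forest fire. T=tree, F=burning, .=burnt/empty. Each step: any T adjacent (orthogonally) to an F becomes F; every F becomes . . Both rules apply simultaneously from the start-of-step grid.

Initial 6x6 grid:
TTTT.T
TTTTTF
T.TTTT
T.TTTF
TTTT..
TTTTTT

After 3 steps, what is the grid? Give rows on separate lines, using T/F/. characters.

Step 1: 4 trees catch fire, 2 burn out
  TTTT.F
  TTTTF.
  T.TTTF
  T.TTF.
  TTTT..
  TTTTTT
Step 2: 3 trees catch fire, 4 burn out
  TTTT..
  TTTF..
  T.TTF.
  T.TF..
  TTTT..
  TTTTTT
Step 3: 5 trees catch fire, 3 burn out
  TTTF..
  TTF...
  T.TF..
  T.F...
  TTTF..
  TTTTTT

TTTF..
TTF...
T.TF..
T.F...
TTTF..
TTTTTT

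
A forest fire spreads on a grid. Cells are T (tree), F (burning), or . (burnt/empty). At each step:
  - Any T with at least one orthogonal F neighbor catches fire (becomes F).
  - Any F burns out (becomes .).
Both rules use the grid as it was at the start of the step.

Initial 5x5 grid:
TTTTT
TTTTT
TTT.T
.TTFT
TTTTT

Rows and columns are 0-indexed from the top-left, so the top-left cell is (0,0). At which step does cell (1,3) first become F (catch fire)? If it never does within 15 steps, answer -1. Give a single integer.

Step 1: cell (1,3)='T' (+3 fires, +1 burnt)
Step 2: cell (1,3)='T' (+5 fires, +3 burnt)
Step 3: cell (1,3)='T' (+4 fires, +5 burnt)
Step 4: cell (1,3)='F' (+6 fires, +4 burnt)
  -> target ignites at step 4
Step 5: cell (1,3)='.' (+3 fires, +6 burnt)
Step 6: cell (1,3)='.' (+1 fires, +3 burnt)
Step 7: cell (1,3)='.' (+0 fires, +1 burnt)
  fire out at step 7

4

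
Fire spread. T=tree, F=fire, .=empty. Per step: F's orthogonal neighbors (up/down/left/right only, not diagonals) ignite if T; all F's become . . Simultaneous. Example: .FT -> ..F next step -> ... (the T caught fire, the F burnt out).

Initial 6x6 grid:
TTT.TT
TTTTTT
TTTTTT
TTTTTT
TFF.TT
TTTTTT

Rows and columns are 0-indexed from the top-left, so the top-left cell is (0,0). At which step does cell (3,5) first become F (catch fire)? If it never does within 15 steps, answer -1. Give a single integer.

Step 1: cell (3,5)='T' (+5 fires, +2 burnt)
Step 2: cell (3,5)='T' (+6 fires, +5 burnt)
Step 3: cell (3,5)='T' (+6 fires, +6 burnt)
Step 4: cell (3,5)='F' (+8 fires, +6 burnt)
  -> target ignites at step 4
Step 5: cell (3,5)='.' (+4 fires, +8 burnt)
Step 6: cell (3,5)='.' (+2 fires, +4 burnt)
Step 7: cell (3,5)='.' (+1 fires, +2 burnt)
Step 8: cell (3,5)='.' (+0 fires, +1 burnt)
  fire out at step 8

4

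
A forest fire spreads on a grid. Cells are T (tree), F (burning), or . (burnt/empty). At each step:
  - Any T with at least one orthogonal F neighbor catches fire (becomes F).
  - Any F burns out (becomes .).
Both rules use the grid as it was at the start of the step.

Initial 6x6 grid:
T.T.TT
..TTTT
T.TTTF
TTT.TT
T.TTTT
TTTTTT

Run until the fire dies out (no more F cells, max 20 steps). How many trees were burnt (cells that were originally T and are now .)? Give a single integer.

Step 1: +3 fires, +1 burnt (F count now 3)
Step 2: +5 fires, +3 burnt (F count now 5)
Step 3: +5 fires, +5 burnt (F count now 5)
Step 4: +4 fires, +5 burnt (F count now 4)
Step 5: +4 fires, +4 burnt (F count now 4)
Step 6: +2 fires, +4 burnt (F count now 2)
Step 7: +3 fires, +2 burnt (F count now 3)
Step 8: +1 fires, +3 burnt (F count now 1)
Step 9: +0 fires, +1 burnt (F count now 0)
Fire out after step 9
Initially T: 28, now '.': 35
Total burnt (originally-T cells now '.'): 27

Answer: 27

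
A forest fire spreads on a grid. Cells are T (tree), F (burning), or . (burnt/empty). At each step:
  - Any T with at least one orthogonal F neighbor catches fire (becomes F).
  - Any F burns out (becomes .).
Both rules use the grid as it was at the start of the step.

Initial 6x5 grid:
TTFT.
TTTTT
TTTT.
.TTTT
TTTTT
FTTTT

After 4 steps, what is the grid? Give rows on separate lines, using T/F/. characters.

Step 1: 5 trees catch fire, 2 burn out
  TF.F.
  TTFTT
  TTTT.
  .TTTT
  FTTTT
  .FTTT
Step 2: 6 trees catch fire, 5 burn out
  F....
  TF.FT
  TTFT.
  .TTTT
  .FTTT
  ..FTT
Step 3: 8 trees catch fire, 6 burn out
  .....
  F...F
  TF.F.
  .FFTT
  ..FTT
  ...FT
Step 4: 4 trees catch fire, 8 burn out
  .....
  .....
  F....
  ...FT
  ...FT
  ....F

.....
.....
F....
...FT
...FT
....F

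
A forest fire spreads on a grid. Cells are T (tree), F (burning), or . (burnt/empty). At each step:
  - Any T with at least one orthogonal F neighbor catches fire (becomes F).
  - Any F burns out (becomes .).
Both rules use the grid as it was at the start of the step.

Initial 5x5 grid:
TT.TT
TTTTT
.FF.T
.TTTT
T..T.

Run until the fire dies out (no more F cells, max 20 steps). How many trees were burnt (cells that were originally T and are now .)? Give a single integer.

Step 1: +4 fires, +2 burnt (F count now 4)
Step 2: +4 fires, +4 burnt (F count now 4)
Step 3: +5 fires, +4 burnt (F count now 5)
Step 4: +2 fires, +5 burnt (F count now 2)
Step 5: +0 fires, +2 burnt (F count now 0)
Fire out after step 5
Initially T: 16, now '.': 24
Total burnt (originally-T cells now '.'): 15

Answer: 15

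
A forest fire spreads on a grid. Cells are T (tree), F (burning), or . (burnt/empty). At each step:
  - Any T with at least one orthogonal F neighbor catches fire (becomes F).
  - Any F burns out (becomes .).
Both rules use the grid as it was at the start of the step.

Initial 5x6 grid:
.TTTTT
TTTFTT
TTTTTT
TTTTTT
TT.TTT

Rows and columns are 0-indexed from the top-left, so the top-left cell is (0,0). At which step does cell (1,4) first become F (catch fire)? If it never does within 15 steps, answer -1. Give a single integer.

Step 1: cell (1,4)='F' (+4 fires, +1 burnt)
  -> target ignites at step 1
Step 2: cell (1,4)='.' (+7 fires, +4 burnt)
Step 3: cell (1,4)='.' (+8 fires, +7 burnt)
Step 4: cell (1,4)='.' (+4 fires, +8 burnt)
Step 5: cell (1,4)='.' (+3 fires, +4 burnt)
Step 6: cell (1,4)='.' (+1 fires, +3 burnt)
Step 7: cell (1,4)='.' (+0 fires, +1 burnt)
  fire out at step 7

1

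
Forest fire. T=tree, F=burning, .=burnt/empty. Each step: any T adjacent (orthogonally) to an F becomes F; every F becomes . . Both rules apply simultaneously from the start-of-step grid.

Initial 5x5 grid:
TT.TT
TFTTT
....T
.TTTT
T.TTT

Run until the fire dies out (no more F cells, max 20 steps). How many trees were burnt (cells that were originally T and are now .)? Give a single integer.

Answer: 16

Derivation:
Step 1: +3 fires, +1 burnt (F count now 3)
Step 2: +2 fires, +3 burnt (F count now 2)
Step 3: +2 fires, +2 burnt (F count now 2)
Step 4: +2 fires, +2 burnt (F count now 2)
Step 5: +1 fires, +2 burnt (F count now 1)
Step 6: +2 fires, +1 burnt (F count now 2)
Step 7: +2 fires, +2 burnt (F count now 2)
Step 8: +2 fires, +2 burnt (F count now 2)
Step 9: +0 fires, +2 burnt (F count now 0)
Fire out after step 9
Initially T: 17, now '.': 24
Total burnt (originally-T cells now '.'): 16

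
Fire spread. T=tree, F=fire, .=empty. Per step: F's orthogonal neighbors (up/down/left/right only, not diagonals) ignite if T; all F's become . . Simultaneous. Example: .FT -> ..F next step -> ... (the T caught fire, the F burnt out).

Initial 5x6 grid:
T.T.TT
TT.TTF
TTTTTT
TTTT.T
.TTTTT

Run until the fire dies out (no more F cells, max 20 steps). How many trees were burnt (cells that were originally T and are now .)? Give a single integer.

Answer: 23

Derivation:
Step 1: +3 fires, +1 burnt (F count now 3)
Step 2: +4 fires, +3 burnt (F count now 4)
Step 3: +2 fires, +4 burnt (F count now 2)
Step 4: +3 fires, +2 burnt (F count now 3)
Step 5: +3 fires, +3 burnt (F count now 3)
Step 6: +4 fires, +3 burnt (F count now 4)
Step 7: +3 fires, +4 burnt (F count now 3)
Step 8: +1 fires, +3 burnt (F count now 1)
Step 9: +0 fires, +1 burnt (F count now 0)
Fire out after step 9
Initially T: 24, now '.': 29
Total burnt (originally-T cells now '.'): 23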